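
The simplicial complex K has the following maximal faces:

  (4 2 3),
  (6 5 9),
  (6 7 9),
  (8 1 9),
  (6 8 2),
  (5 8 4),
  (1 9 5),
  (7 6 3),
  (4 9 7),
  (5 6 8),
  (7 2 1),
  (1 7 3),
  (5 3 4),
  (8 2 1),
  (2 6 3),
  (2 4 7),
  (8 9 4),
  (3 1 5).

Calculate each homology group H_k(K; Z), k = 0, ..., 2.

Take the total order 1 < 2 < 3 < 4 < 5 < 6 < 7 < 8 < 9 on the vertex set. Then K (dimension 2) consists of the simplices:

  0-simplices (9): [1], [2], [3], [4], [5], [6], [7], [8], [9]
  1-simplices (27): (27 of them)
  2-simplices (18): [1,2,7], [1,2,8], [1,3,5], [1,3,7], [1,5,9], [1,8,9], [2,3,4], [2,3,6], [2,4,7], [2,6,8], [3,4,5], [3,6,7], [4,5,8], [4,7,9], [4,8,9], [5,6,8], [5,6,9], [6,7,9]

Hence C_0 ≅ Z^9, C_1 ≅ Z^27, C_2 ≅ Z^18.

The boundary map ∂_1: C_1 → C_0 maps an edge to its endpoints' difference, ∂[p,q] = q − p.
The 9×27 boundary matrix has rank 8 and Smith normal form diag(1,1,1,1,1,1,1,1).

∂_2: C_2 → C_1 maps a triangle to the signed sum of its edges. For instance
  ∂[1,5,9] = [5,9] − [1,9] + [1,5],
  ∂[6,7,9] = [7,9] − [6,9] + [6,7].
The 27×18 boundary matrix has rank 18 and Smith normal form diag(1,1,1,1,1,1,1,1,1,1,1,1,1,1,1,1,1,2).

Computing H_k = (kernel of ∂_k) / (image of ∂_{k+1}):

  H_0: rank C_0 − rank ∂_1 = 9 − 8 = 1, and the invariant factors of ∂_1 are all 1, so H_0 = Z.
  H_1: rank ker ∂_1 − rank ∂_2 = (27 − 8) − 18 = 1, and ∂_2 has invariant factor 2 > 1, so H_1 = Z × Z/2.
  H_2: rank ker ∂_2 − rank ∂_3 = (18 − 18) − 0 = 0, and there is no ∂_3, so H_2 = 0.

(K is a triangulation of the Klein bottle.)

H_0 ≅ Z,  H_1 ≅ Z × Z/2,  H_2 = 0.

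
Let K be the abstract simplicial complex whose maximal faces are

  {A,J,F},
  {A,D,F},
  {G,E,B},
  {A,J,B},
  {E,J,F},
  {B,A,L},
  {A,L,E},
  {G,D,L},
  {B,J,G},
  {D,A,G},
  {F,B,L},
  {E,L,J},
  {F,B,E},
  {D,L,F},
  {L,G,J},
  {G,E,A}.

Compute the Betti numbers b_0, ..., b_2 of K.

b_0 = 1, b_1 = 2, b_2 = 1.

K has 8 vertices, 24 edges, 16 triangles.
rank ∂_0 = 0, rank ∂_1 = 7 ⇒ b_0 = 8 − 0 − 7 = 1; all invariant factors of ∂_1 are 1 so no torsion. So H_0 ≅ Z.
rank ∂_1 = 7, rank ∂_2 = 15 ⇒ b_1 = 24 − 7 − 15 = 2; all invariant factors of ∂_2 are 1 so no torsion. So H_1 ≅ Z^2.
rank ∂_2 = 15, rank ∂_3 = 0 ⇒ b_2 = 16 − 15 − 0 = 1. So H_2 ≅ Z.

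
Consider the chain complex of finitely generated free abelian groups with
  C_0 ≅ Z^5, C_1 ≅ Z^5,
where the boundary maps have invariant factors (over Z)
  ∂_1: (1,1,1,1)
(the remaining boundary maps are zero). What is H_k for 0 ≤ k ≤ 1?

H_0: b_0 = 5 − 0 − 4 = 1; torsion from ∂_1 factors > 1: none. So H_0 ≅ Z.
H_1: b_1 = 5 − 4 − 0 = 1; torsion from ∂_2 factors > 1: none. So H_1 ≅ Z.

H_0 ≅ Z,  H_1 ≅ Z.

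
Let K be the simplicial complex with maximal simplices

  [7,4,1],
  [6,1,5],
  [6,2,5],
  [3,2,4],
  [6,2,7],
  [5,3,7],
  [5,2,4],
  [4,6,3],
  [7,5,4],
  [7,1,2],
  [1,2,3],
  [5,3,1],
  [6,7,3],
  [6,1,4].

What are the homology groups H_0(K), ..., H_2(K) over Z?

We work with the vertex ordering 1 < 2 < 3 < 4 < 5 < 6 < 7. The simplices of K, each written with vertices in increasing order, are:

  0-simplices (7): [1], [2], [3], [4], [5], [6], [7]
  1-simplices (21): [1,2], [1,3], [1,4], [1,5], [1,6], [1,7], [2,3], [2,4], [2,5], [2,6], [2,7], [3,4], [3,5], [3,6], [3,7], [4,5], [4,6], [4,7], [5,6], [5,7], [6,7]
  2-simplices (14): [1,2,3], [1,2,7], [1,3,5], [1,4,6], [1,4,7], [1,5,6], [2,3,4], [2,4,5], [2,5,6], [2,6,7], [3,4,6], [3,5,7], [3,6,7], [4,5,7]

giving chain groups C_0 ≅ Z^7, C_1 ≅ Z^21, C_2 ≅ Z^14.

∂_1: C_1 → C_0 is given by ∂[p,q] = [q] − [p]. For instance
  ∂[3,7] = [7] − [3].
The 7×21 boundary matrix has rank 6 and Smith normal form diag(1,1,1,1,1,1).

Boundary ∂_2: C_2 → C_1 sends each 2-simplex [p,q,r] to [q,r] − [p,r] + [p,q]. For instance
  ∂[2,6,7] = [6,7] − [2,7] + [2,6],
  ∂[4,5,7] = [5,7] − [4,7] + [4,5].
As a 21×14 matrix over Z this has rank 13, with invariant factors (1,1,1,1,1,1,1,1,1,1,1,1,1).

From H_k ≅ ker(∂_k) / im(∂_{k+1}) we obtain:

  H_0: rank C_0 − rank ∂_1 = 7 − 6 = 1, and the invariant factors of ∂_1 are all 1, so H_0 = Z.
  H_1: rank ker ∂_1 − rank ∂_2 = (21 − 6) − 13 = 2, and the invariant factors of ∂_2 are all 1, so H_1 = Z^2.
  H_2: rank ker ∂_2 − rank ∂_3 = (14 − 13) − 0 = 1, and there is no ∂_3, so H_2 = Z.

H_0 ≅ Z,  H_1 ≅ Z^2,  H_2 ≅ Z.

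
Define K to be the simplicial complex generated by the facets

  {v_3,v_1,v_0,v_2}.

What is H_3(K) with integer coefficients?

K has 4 vertices, 6 edges, 4 triangles, 1 3-simplex.
rank ∂_3 = 1, rank ∂_4 = 0 ⇒ b_3 = 1 − 1 − 0 = 0. So H_3 = 0.

H_3 ≅ 0.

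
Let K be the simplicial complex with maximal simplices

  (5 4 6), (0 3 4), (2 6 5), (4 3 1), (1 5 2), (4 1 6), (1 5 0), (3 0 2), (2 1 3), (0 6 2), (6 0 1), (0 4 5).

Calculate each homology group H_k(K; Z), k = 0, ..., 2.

H_0 = Z,  H_1 = Z/2,  H_2 = 0.

K has 7 vertices, 18 edges, 12 triangles.
rank ∂_0 = 0, rank ∂_1 = 6 ⇒ b_0 = 7 − 0 − 6 = 1; all invariant factors of ∂_1 are 1 so no torsion. So H_0 = Z.
rank ∂_1 = 6, rank ∂_2 = 12 ⇒ b_1 = 18 − 6 − 12 = 0; ∂_2 has invariant factor(s) [2] giving torsion. So H_1 = Z/2.
rank ∂_2 = 12, rank ∂_3 = 0 ⇒ b_2 = 12 − 12 − 0 = 0. So H_2 = 0.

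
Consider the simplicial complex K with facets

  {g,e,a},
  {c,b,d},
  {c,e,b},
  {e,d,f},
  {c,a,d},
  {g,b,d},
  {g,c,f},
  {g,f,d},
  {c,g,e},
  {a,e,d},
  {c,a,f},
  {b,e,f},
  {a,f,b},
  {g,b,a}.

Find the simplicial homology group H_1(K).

Fix the vertex order a < b < c < d < e < f < g and write every simplex with vertices in increasing order. Then dim K = 2 and the simplices of K are:

  0-simplices (7): a, b, c, d, e, f, g
  1-simplices (21): ab, ac, ad, ae, af, ag, bc, bd, be, bf, bg, cd, ce, cf, cg, de, df, dg, ef, eg, fg
  2-simplices (14): abf, abg, acd, acf, ade, aeg, bcd, bce, bdg, bef, ceg, cfg, def, dfg

Hence C_0 ≅ Z^7, C_1 ≅ Z^21, C_2 ≅ Z^14.

∂_1: C_1 → C_0 maps an edge to its endpoints' difference, ∂[p,q] = q − p. For instance
  ∂ce = e − c.
The 7×21 boundary matrix has rank 6 and Smith normal form diag(1,1,1,1,1,1).

Boundary ∂_2: C_2 → C_1 sends each 2-simplex [p,q,r] to [q,r] − [p,r] + [p,q]. For instance
  ∂acd = cd − ad + ac,
  ∂bce = ce − be + bc.
The resulting 21×14 matrix has rank 13, and its Smith normal form has invariant factors (1,1,1,1,1,1,1,1,1,1,1,1,1).

From H_k ≅ ker(∂_k) / im(∂_{k+1}) we obtain:

  H_1: rank ker ∂_1 − rank ∂_2 = (21 − 6) − 13 = 2, and the invariant factors of ∂_2 are all 1, so H_1 = Z^2.

H_1 ≅ Z^2.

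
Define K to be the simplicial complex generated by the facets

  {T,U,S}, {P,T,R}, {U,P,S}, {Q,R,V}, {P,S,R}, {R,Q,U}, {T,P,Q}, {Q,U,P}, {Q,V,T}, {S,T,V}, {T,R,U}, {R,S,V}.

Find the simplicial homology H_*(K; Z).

H_0 = Z,  H_1 = Z_2,  H_2 = 0.

Take the total order P < Q < R < S < T < U < V on the vertex set. Then K (dimension 2) consists of the simplices:

  0-simplices (7): P, Q, R, S, T, U, V
  1-simplices (18): PQ, PR, PS, PT, PU, QR, QT, QU, QV, RS, RT, RU, RV, ST, SU, SV, TU, TV
  2-simplices (12): PQT, PQU, PRS, PRT, PSU, QRU, QRV, QTV, RSV, RTU, STU, STV

Hence C_0 ≅ Z^7, C_1 ≅ Z^18, C_2 ≅ Z^12.

The boundary map ∂_1: C_1 → C_0 is given by ∂[p,q] = [q] − [p].
As a 7×18 matrix over Z this has rank 6, with invariant factors (1,1,1,1,1,1).

∂_2: C_2 → C_1 sends each 2-simplex [p,q,r] to [q,r] − [p,r] + [p,q]. For instance
  ∂STV = TV − SV + ST,
  ∂QRU = RU − QU + QR.
The resulting 18×12 matrix has rank 12, and its Smith normal form has invariant factors (1,1,1,1,1,1,1,1,1,1,1,2).

Reading off H_k = ker ∂_k / im ∂_{k+1}:

  H_0: rank C_0 − rank ∂_1 = 7 − 6 = 1, and the invariant factors of ∂_1 are all 1, so H_0 ≅ Z.
  H_1: rank ker ∂_1 − rank ∂_2 = (18 − 6) − 12 = 0, and ∂_2 has invariant factor 2 > 1, so H_1 ≅ Z_2.
  H_2: rank ker ∂_2 − rank ∂_3 = (12 − 12) − 0 = 0, and there is no ∂_3, so H_2 ≅ 0.

(K is a triangulation of the real projective plane RP^2.)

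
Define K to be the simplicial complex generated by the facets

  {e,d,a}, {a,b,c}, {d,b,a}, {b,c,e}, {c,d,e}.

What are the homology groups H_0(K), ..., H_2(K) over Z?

H_0 ≅ Z,  H_1 ≅ Z,  H_2 = 0.

Fix the vertex order a < b < c < d < e and write every simplex with vertices in increasing order. Then dim K = 2 and the simplices of K are:

  0-simplices (5): a, b, c, d, e
  1-simplices (10): ab, ac, ad, ae, bc, bd, be, cd, ce, de
  2-simplices (5): abc, abd, ade, bce, cde

so the chain groups are C_0 ≅ Z^5, C_1 ≅ Z^10, C_2 ≅ Z^5.

Boundary ∂_1: C_1 → C_0 is given by ∂[p,q] = [q] − [p].
The 5×10 boundary matrix has rank 4 and Smith normal form diag(1,1,1,1).

Boundary ∂_2: C_2 → C_1 maps a triangle to the signed sum of its edges. For instance
  ∂cde = de − ce + cd,
  ∂abd = bd − ad + ab.
As a 10×5 matrix over Z this has rank 5, with invariant factors (1,1,1,1,1).

Computing H_k = (kernel of ∂_k) / (image of ∂_{k+1}):

  H_0: rank C_0 − rank ∂_1 = 5 − 4 = 1, and the invariant factors of ∂_1 are all 1, so H_0 ≅ Z.
  H_1: rank ker ∂_1 − rank ∂_2 = (10 − 4) − 5 = 1, and the invariant factors of ∂_2 are all 1, so H_1 ≅ Z.
  H_2: rank ker ∂_2 − rank ∂_3 = (5 − 5) − 0 = 0, and there is no ∂_3, so H_2 ≅ 0.

As a check, the Euler characteristic is 5 − 10 + 5 = 0, which agrees with 1 − 1 + 0 = 0.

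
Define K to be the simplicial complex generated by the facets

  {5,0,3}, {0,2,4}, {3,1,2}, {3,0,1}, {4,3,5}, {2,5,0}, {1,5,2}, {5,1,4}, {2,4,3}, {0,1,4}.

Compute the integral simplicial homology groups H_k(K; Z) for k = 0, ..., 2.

K has 6 vertices, 15 edges, 10 triangles.
rank ∂_0 = 0, rank ∂_1 = 5 ⇒ b_0 = 6 − 0 − 5 = 1; all invariant factors of ∂_1 are 1 so no torsion. So H_0 ≅ Z.
rank ∂_1 = 5, rank ∂_2 = 10 ⇒ b_1 = 15 − 5 − 10 = 0; ∂_2 has invariant factor(s) [2] giving torsion. So H_1 ≅ Z/2.
rank ∂_2 = 10, rank ∂_3 = 0 ⇒ b_2 = 10 − 10 − 0 = 0. So H_2 ≅ 0.

H_0 ≅ Z,  H_1 ≅ Z/2,  H_2 = 0.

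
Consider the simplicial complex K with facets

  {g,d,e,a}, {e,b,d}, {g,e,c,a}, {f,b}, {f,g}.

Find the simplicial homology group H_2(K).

Take the total order a < b < c < d < e < f < g on the vertex set. Then K (dimension 3) consists of the simplices:

  0-simplices (7): a, b, c, d, e, f, g
  1-simplices (13): ac, ad, ae, ag, bd, be, bf, ce, cg, de, dg, eg, fg
  2-simplices (8): ace, acg, ade, adg, aeg, bde, ceg, deg
  3-simplices (2): aceg, adeg

so the chain groups are C_0 ≅ Z^7, C_1 ≅ Z^13, C_2 ≅ Z^8, C_3 ≅ Z^2.

Boundary ∂_1: C_1 → C_0 maps an edge to its endpoints' difference, ∂[p,q] = q − p. For instance
  ∂ad = d − a.
As a 7×13 matrix over Z this has rank 6, with invariant factors (1,1,1,1,1,1).

The boundary map ∂_2: C_2 → C_1 maps a triangle to the signed sum of its edges. For instance
  ∂ace = ce − ae + ac,
  ∂acg = cg − ag + ac.
As a 13×8 matrix over Z this has rank 6, with invariant factors (1,1,1,1,1,1).

The boundary map ∂_3: C_3 → C_2 sends each 3-simplex σ to the alternating sum Σ_i (−1)^i (σ with its i-th vertex removed). For instance
  ∂adeg = deg − aeg + adg − ade,
  ∂aceg = ceg − aeg + acg − ace.
The resulting 8×2 matrix has rank 2, and its Smith normal form has invariant factors (1,1).

Reading off H_k = ker ∂_k / im ∂_{k+1}:

  H_2: rank ker ∂_2 − rank ∂_3 = (8 − 6) − 2 = 0, and the invariant factors of ∂_3 are all 1, so H_2 = 0.

H_2 ≅ 0.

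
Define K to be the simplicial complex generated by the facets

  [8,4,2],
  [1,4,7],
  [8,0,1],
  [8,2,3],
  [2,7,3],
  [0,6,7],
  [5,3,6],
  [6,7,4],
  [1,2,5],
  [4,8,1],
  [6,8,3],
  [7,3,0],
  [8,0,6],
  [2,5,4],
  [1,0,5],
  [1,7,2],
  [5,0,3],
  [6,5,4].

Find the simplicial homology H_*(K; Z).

H_0 = Z,  H_1 = Z × Z/2,  H_2 = 0.

Take the total order 0 < 1 < 2 < 3 < 4 < 5 < 6 < 7 < 8 on the vertex set. Then K (dimension 2) consists of the simplices:

  0-simplices (9): [0], [1], [2], [3], [4], [5], [6], [7], [8]
  1-simplices (27): (27 of them)
  2-simplices (18): [0,1,5], [0,1,8], [0,3,5], [0,3,7], [0,6,7], [0,6,8], [1,2,5], [1,2,7], [1,4,7], [1,4,8], [2,3,7], [2,3,8], [2,4,5], [2,4,8], [3,5,6], [3,6,8], [4,5,6], [4,6,7]

Hence C_0 ≅ Z^9, C_1 ≅ Z^27, C_2 ≅ Z^18.

The boundary map ∂_1: C_1 → C_0 sends each edge [p,q] (with p < q) to q − p. For instance
  ∂[4,7] = [7] − [4].
This gives a 9×27 integer matrix of rank 8; reducing to Smith normal form yields diagonal entries (1,1,1,1,1,1,1,1).

Boundary ∂_2: C_2 → C_1 acts by ∂[p,q,r] = [q,r] − [p,r] + [p,q]. For instance
  ∂[2,4,5] = [4,5] − [2,5] + [2,4],
  ∂[0,3,7] = [3,7] − [0,7] + [0,3].
The 27×18 boundary matrix has rank 18 and Smith normal form diag(1,1,1,1,1,1,1,1,1,1,1,1,1,1,1,1,1,2).

From H_k ≅ ker(∂_k) / im(∂_{k+1}) we obtain:

  H_0: rank C_0 − rank ∂_1 = 9 − 8 = 1, and the invariant factors of ∂_1 are all 1, so H_0 ≅ Z.
  H_1: rank ker ∂_1 − rank ∂_2 = (27 − 8) − 18 = 1, and ∂_2 has invariant factor 2 > 1, so H_1 ≅ Z × Z/2.
  H_2: rank ker ∂_2 − rank ∂_3 = (18 − 18) − 0 = 0, and there is no ∂_3, so H_2 ≅ 0.

As a check, the Euler characteristic is 9 − 27 + 18 = 0, which agrees with 1 − 1 + 0 = 0.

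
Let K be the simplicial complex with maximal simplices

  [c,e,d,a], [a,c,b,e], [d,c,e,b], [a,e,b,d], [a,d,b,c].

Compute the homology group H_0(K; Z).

H_0 = Z.

Order the vertices as a < b < c < d < e. Listing each simplex with vertices in this order, K has dimension 3 with simplices:

  0-simplices (5): a, b, c, d, e
  1-simplices (10): ab, ac, ad, ae, bc, bd, be, cd, ce, de
  2-simplices (10): abc, abd, abe, acd, ace, ade, bcd, bce, bde, cde
  3-simplices (5): abcd, abce, abde, acde, bcde

giving chain groups C_0 ≅ Z^5, C_1 ≅ Z^10, C_2 ≅ Z^10, C_3 ≅ Z^5.

The boundary map ∂_1: C_1 → C_0 is given by ∂[p,q] = [q] − [p]. For instance
  ∂bc = c − b.
This gives a 5×10 integer matrix of rank 4; reducing to Smith normal form yields diagonal entries (1,1,1,1).

The boundary map ∂_2: C_2 → C_1 maps a triangle to the signed sum of its edges. For instance
  ∂abe = be − ae + ab,
  ∂abc = bc − ac + ab.
The 10×10 boundary matrix has rank 6 and Smith normal form diag(1,1,1,1,1,1).

Boundary ∂_3: C_3 → C_2 sends each 3-simplex σ to the alternating sum Σ_i (−1)^i (σ with its i-th vertex removed). For instance
  ∂acde = cde − ade + ace − acd,
  ∂bcde = cde − bde + bce − bcd.
The 10×5 boundary matrix has rank 4 and Smith normal form diag(1,1,1,1).

Reading off H_k = ker ∂_k / im ∂_{k+1}:

  H_0: rank C_0 − rank ∂_1 = 5 − 4 = 1, and the invariant factors of ∂_1 are all 1, so H_0 = Z.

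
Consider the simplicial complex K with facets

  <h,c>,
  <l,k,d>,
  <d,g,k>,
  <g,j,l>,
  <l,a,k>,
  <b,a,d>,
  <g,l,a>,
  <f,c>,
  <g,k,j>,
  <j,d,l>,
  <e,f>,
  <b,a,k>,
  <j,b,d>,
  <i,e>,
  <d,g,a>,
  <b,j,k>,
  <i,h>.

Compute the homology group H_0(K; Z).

We work with the vertex ordering a < b < c < d < e < f < g < h < i < j < k < l. The simplices of K, each written with vertices in increasing order, are:

  0-simplices (12): a, b, c, d, e, f, g, h, i, j, k, l
  1-simplices (23): ab, ad, ag, ak, al, bd, bj, bk, cf, ch, dg, dj, dk, dl, ef, ei, gj, gk, gl, hi, jk, jl, kl
  2-simplices (12): abd, abk, adg, agl, akl, bdj, bjk, dgk, djl, dkl, gjk, gjl

giving chain groups C_0 ≅ Z^12, C_1 ≅ Z^23, C_2 ≅ Z^12.

Boundary ∂_1: C_1 → C_0 sends each edge [p,q] (with p < q) to q − p. For instance
  ∂bd = d − b.
The 12×23 boundary matrix has rank 10 and Smith normal form diag(1,1,1,1,1,1,1,1,1,1).

∂_2: C_2 → C_1 sends each 2-simplex [p,q,r] to [q,r] − [p,r] + [p,q]. For instance
  ∂dgk = gk − dk + dg,
  ∂gjl = jl − gl + gj.
This gives a 23×12 integer matrix of rank 12; reducing to Smith normal form yields diagonal entries (1,1,1,1,1,1,1,1,1,1,1,2).

Reading off H_k = ker ∂_k / im ∂_{k+1}:

  H_0: rank C_0 − rank ∂_1 = 12 − 10 = 2, and the invariant factors of ∂_1 are all 1, so H_0 = Z^2.

H_0 ≅ Z^2.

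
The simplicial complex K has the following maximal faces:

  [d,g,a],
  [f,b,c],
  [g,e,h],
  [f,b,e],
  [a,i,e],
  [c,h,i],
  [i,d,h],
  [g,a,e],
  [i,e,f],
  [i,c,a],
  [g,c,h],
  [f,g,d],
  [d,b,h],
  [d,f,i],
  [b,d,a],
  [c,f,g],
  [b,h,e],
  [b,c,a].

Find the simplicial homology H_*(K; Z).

Fix the vertex order a < b < c < d < e < f < g < h < i and write every simplex with vertices in increasing order. Then dim K = 2 and the simplices of K are:

  0-simplices (9): a, b, c, d, e, f, g, h, i
  1-simplices (27): ab, ac, ad, ae, ag, ai, bc, bd, be, bf, bh, cf, cg, ch, ci, df, dg, dh, di, ef, eg, eh, ei, fg, fi, gh, hi
  2-simplices (18): abc, abd, aci, adg, aeg, aei, bcf, bdh, bef, beh, cfg, cgh, chi, dfg, dfi, dhi, efi, egh

Hence C_0 ≅ Z^9, C_1 ≅ Z^27, C_2 ≅ Z^18.

The boundary map ∂_1: C_1 → C_0 sends each edge [p,q] (with p < q) to q − p.
The resulting 9×27 matrix has rank 8, and its Smith normal form has invariant factors (1,1,1,1,1,1,1,1).

Boundary ∂_2: C_2 → C_1 sends each 2-simplex [p,q,r] to [q,r] − [p,r] + [p,q]. For instance
  ∂dfi = fi − di + df,
  ∂cgh = gh − ch + cg.
This gives a 27×18 integer matrix of rank 17; reducing to Smith normal form yields diagonal entries (1,1,1,1,1,1,1,1,1,1,1,1,1,1,1,1,1).

Computing H_k = (kernel of ∂_k) / (image of ∂_{k+1}):

  H_0: rank C_0 − rank ∂_1 = 9 − 8 = 1, and the invariant factors of ∂_1 are all 1, so H_0 = Z.
  H_1: rank ker ∂_1 − rank ∂_2 = (27 − 8) − 17 = 2, and the invariant factors of ∂_2 are all 1, so H_1 = Z^2.
  H_2: rank ker ∂_2 − rank ∂_3 = (18 − 17) − 0 = 1, and there is no ∂_3, so H_2 = Z.

As a check, the Euler characteristic is 9 − 27 + 18 = 0, which agrees with 1 − 2 + 1 = 0.

H_0 = Z,  H_1 = Z^2,  H_2 = Z.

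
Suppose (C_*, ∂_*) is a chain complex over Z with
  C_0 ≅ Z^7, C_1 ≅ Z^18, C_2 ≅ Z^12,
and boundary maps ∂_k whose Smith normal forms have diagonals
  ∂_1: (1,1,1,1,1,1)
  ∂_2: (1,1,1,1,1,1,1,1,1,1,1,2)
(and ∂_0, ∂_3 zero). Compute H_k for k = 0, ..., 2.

H_0: b_0 = 7 − 0 − 6 = 1; torsion from ∂_1 factors > 1: none. So H_0 = Z.
H_1: b_1 = 18 − 6 − 12 = 0; torsion from ∂_2 factors > 1: [2]. So H_1 = Z_2.
H_2: b_2 = 12 − 12 − 0 = 0; torsion from ∂_3 factors > 1: none. So H_2 = 0.

H_0 = Z,  H_1 = Z_2,  H_2 = 0.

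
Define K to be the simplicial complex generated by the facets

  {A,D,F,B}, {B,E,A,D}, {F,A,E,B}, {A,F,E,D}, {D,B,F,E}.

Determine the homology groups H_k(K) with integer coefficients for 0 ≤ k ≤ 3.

H_0 ≅ Z,  H_1 = 0,  H_2 = 0,  H_3 ≅ Z.

Order the vertices as A < B < D < E < F. Listing each simplex with vertices in this order, K has dimension 3 with simplices:

  0-simplices (5): A, B, D, E, F
  1-simplices (10): AB, AD, AE, AF, BD, BE, BF, DE, DF, EF
  2-simplices (10): ABD, ABE, ABF, ADE, ADF, AEF, BDE, BDF, BEF, DEF
  3-simplices (5): ABDE, ABDF, ABEF, ADEF, BDEF

Hence C_0 ≅ Z^5, C_1 ≅ Z^10, C_2 ≅ Z^10, C_3 ≅ Z^5.

The boundary map ∂_1: C_1 → C_0 sends each edge [p,q] (with p < q) to q − p.
As a 5×10 matrix over Z this has rank 4, with invariant factors (1,1,1,1).

∂_2: C_2 → C_1 maps a triangle to the signed sum of its edges. For instance
  ∂ABF = BF − AF + AB,
  ∂BEF = EF − BF + BE.
The resulting 10×10 matrix has rank 6, and its Smith normal form has invariant factors (1,1,1,1,1,1).

Boundary ∂_3: C_3 → C_2 sends each 3-simplex σ to the alternating sum Σ_i (−1)^i (σ with its i-th vertex removed). For instance
  ∂ADEF = DEF − AEF + ADF − ADE,
  ∂ABDE = BDE − ADE + ABE − ABD.
This gives a 10×5 integer matrix of rank 4; reducing to Smith normal form yields diagonal entries (1,1,1,1).

Reading off H_k = ker ∂_k / im ∂_{k+1}:

  H_0: rank C_0 − rank ∂_1 = 5 − 4 = 1, and the invariant factors of ∂_1 are all 1, so H_0 = Z.
  H_1: rank ker ∂_1 − rank ∂_2 = (10 − 4) − 6 = 0, and the invariant factors of ∂_2 are all 1, so H_1 = 0.
  H_2: rank ker ∂_2 − rank ∂_3 = (10 − 6) − 4 = 0, and the invariant factors of ∂_3 are all 1, so H_2 = 0.
  H_3: rank ker ∂_3 − rank ∂_4 = (5 − 4) − 0 = 1, and there is no ∂_4, so H_3 = Z.

As a check, the Euler characteristic is 5 − 10 + 10 − 5 = 0, which agrees with 1 − 0 + 0 − 1 = 0.
(K is a triangulation of the 3-sphere S^3.)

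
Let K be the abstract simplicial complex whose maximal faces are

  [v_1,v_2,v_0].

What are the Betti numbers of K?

Take the total order v_0 < v_1 < v_2 on the vertex set. Then K (dimension 2) consists of the simplices:

  0-simplices (3): [v_0], [v_1], [v_2]
  1-simplices (3): [v_0,v_1], [v_0,v_2], [v_1,v_2]
  2-simplices (1): [v_0,v_1,v_2]

so the chain groups are C_0 ≅ Z^3, C_1 ≅ Z^3, C_2 ≅ Z^1.

Boundary ∂_1: C_1 → C_0 sends each edge [p,q] (with p < q) to q − p. For instance
  ∂[v_1,v_2] = [v_2] − [v_1].
This gives a 3×3 integer matrix of rank 2; reducing to Smith normal form yields diagonal entries (1,1).

The boundary map ∂_2: C_2 → C_1 sends each 2-simplex [p,q,r] to [q,r] − [p,r] + [p,q]. For instance
  ∂[v_0,v_1,v_2] = [v_1,v_2] − [v_0,v_2] + [v_0,v_1].
The 3×1 boundary matrix has rank 1 and Smith normal form diag(1).

Reading off H_k = ker ∂_k / im ∂_{k+1}:

  H_0: rank C_0 − rank ∂_1 = 3 − 2 = 1, and the invariant factors of ∂_1 are all 1, so H_0 ≅ Z.
  H_1: rank ker ∂_1 − rank ∂_2 = (3 − 2) − 1 = 0, and the invariant factors of ∂_2 are all 1, so H_1 ≅ 0.
  H_2: rank ker ∂_2 − rank ∂_3 = (1 − 1) − 0 = 0, and there is no ∂_3, so H_2 ≅ 0.

As a check, the Euler characteristic is 3 − 3 + 1 = 1, which agrees with 1 − 0 + 0 = 1.

Hence the Betti numbers are b_0 = 1, b_1 = 0, b_2 = 0.

b_0 = 1, b_1 = 0, b_2 = 0.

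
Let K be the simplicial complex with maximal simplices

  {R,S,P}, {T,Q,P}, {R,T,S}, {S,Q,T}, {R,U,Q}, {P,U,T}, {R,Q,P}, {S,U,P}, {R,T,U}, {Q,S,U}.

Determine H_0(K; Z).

Fix the vertex order P < Q < R < S < T < U and write every simplex with vertices in increasing order. Then dim K = 2 and the simplices of K are:

  0-simplices (6): P, Q, R, S, T, U
  1-simplices (15): PQ, PR, PS, PT, PU, QR, QS, QT, QU, RS, RT, RU, ST, SU, TU
  2-simplices (10): PQR, PQT, PRS, PSU, PTU, QRU, QST, QSU, RST, RTU

Hence C_0 ≅ Z^6, C_1 ≅ Z^15, C_2 ≅ Z^10.

Boundary ∂_1: C_1 → C_0 sends each edge [p,q] (with p < q) to q − p. For instance
  ∂QT = T − Q.
This gives a 6×15 integer matrix of rank 5; reducing to Smith normal form yields diagonal entries (1,1,1,1,1).

The boundary map ∂_2: C_2 → C_1 acts by ∂[p,q,r] = [q,r] − [p,r] + [p,q]. For instance
  ∂PQT = QT − PT + PQ,
  ∂PRS = RS − PS + PR.
As a 15×10 matrix over Z this has rank 10, with invariant factors (1,1,1,1,1,1,1,1,1,2).

Now H_k = ker ∂_k / im ∂_{k+1}, so:

  H_0: rank C_0 − rank ∂_1 = 6 − 5 = 1, and the invariant factors of ∂_1 are all 1, so H_0 = Z.

H_0 ≅ Z.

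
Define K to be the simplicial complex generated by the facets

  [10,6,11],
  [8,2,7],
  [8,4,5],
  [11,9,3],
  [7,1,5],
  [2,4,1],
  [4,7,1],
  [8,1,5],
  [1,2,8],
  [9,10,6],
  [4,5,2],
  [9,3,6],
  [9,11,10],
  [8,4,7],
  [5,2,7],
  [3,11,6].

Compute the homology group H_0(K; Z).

H_0 = Z^2.

Take the total order 1 < 2 < 3 < 4 < 5 < 6 < 7 < 8 < 9 < 10 < 11 on the vertex set. Then K (dimension 2) consists of the simplices:

  0-simplices (11): [1], [2], [3], [4], [5], [6], [7], [8], [9], [10], [11]
  1-simplices (24): (24 of them)
  2-simplices (16): [1,2,4], [1,2,8], [1,4,7], [1,5,7], [1,5,8], [2,4,5], [2,5,7], [2,7,8], [3,6,9], [3,6,11], [3,9,11], [4,5,8], [4,7,8], [6,9,10], [6,10,11], [9,10,11]

so the chain groups are C_0 ≅ Z^11, C_1 ≅ Z^24, C_2 ≅ Z^16.

∂_1: C_1 → C_0 sends each edge [p,q] (with p < q) to q − p.
As a 11×24 matrix over Z this has rank 9, with invariant factors (1,1,1,1,1,1,1,1,1).

Boundary ∂_2: C_2 → C_1 maps a triangle to the signed sum of its edges. For instance
  ∂[1,5,7] = [5,7] − [1,7] + [1,5],
  ∂[1,2,8] = [2,8] − [1,8] + [1,2].
This gives a 24×16 integer matrix of rank 15; reducing to Smith normal form yields diagonal entries (1,1,1,1,1,1,1,1,1,1,1,1,1,1,2).

Reading off H_k = ker ∂_k / im ∂_{k+1}:

  H_0: rank C_0 − rank ∂_1 = 11 − 9 = 2, and the invariant factors of ∂_1 are all 1, so H_0 ≅ Z^2.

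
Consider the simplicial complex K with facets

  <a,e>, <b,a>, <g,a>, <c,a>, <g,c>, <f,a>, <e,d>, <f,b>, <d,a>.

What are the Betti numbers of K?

b_0 = 1, b_1 = 3.

Order the vertices as a < b < c < d < e < f < g. Listing each simplex with vertices in this order, K has dimension 1 with simplices:

  0-simplices (7): a, b, c, d, e, f, g
  1-simplices (9): ab, ac, ad, ae, af, ag, bf, cg, de

so the chain groups are C_0 ≅ Z^7, C_1 ≅ Z^9.

∂_1: C_1 → C_0 maps an edge to its endpoints' difference, ∂[p,q] = q − p. For instance
  ∂ae = e − a.
The resulting 7×9 matrix has rank 6, and its Smith normal form has invariant factors (1,1,1,1,1,1).

Now H_k = ker ∂_k / im ∂_{k+1}, so:

  H_0: rank C_0 − rank ∂_1 = 7 − 6 = 1, and the invariant factors of ∂_1 are all 1, so H_0 = Z.
  H_1: rank ker ∂_1 − rank ∂_2 = (9 − 6) − 0 = 3, and there is no ∂_2, so H_1 = Z^3.

Hence the Betti numbers are b_0 = 1, b_1 = 3.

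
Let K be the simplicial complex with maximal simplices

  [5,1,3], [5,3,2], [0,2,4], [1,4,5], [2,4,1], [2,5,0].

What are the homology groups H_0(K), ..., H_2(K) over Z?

We work with the vertex ordering 0 < 1 < 2 < 3 < 4 < 5. The simplices of K, each written with vertices in increasing order, are:

  0-simplices (6): [0], [1], [2], [3], [4], [5]
  1-simplices (12): [0,2], [0,4], [0,5], [1,2], [1,3], [1,4], [1,5], [2,3], [2,4], [2,5], [3,5], [4,5]
  2-simplices (6): [0,2,4], [0,2,5], [1,2,4], [1,3,5], [1,4,5], [2,3,5]

so the chain groups are C_0 ≅ Z^6, C_1 ≅ Z^12, C_2 ≅ Z^6.

∂_1: C_1 → C_0 maps an edge to its endpoints' difference, ∂[p,q] = q − p. For instance
  ∂[3,5] = [5] − [3].
The resulting 6×12 matrix has rank 5, and its Smith normal form has invariant factors (1,1,1,1,1).

∂_2: C_2 → C_1 sends each 2-simplex [p,q,r] to [q,r] − [p,r] + [p,q]. For instance
  ∂[1,4,5] = [4,5] − [1,5] + [1,4],
  ∂[1,3,5] = [3,5] − [1,5] + [1,3].
This gives a 12×6 integer matrix of rank 6; reducing to Smith normal form yields diagonal entries (1,1,1,1,1,1).

Now H_k = ker ∂_k / im ∂_{k+1}, so:

  H_0: rank C_0 − rank ∂_1 = 6 − 5 = 1, and the invariant factors of ∂_1 are all 1, so H_0 ≅ Z.
  H_1: rank ker ∂_1 − rank ∂_2 = (12 − 5) − 6 = 1, and the invariant factors of ∂_2 are all 1, so H_1 ≅ Z.
  H_2: rank ker ∂_2 − rank ∂_3 = (6 − 6) − 0 = 0, and there is no ∂_3, so H_2 ≅ 0.

As a check, the Euler characteristic is 6 − 12 + 6 = 0, which agrees with 1 − 1 + 0 = 0.
(K is a triangulation of the cylinder S^1 x I.)

H_0 ≅ Z,  H_1 ≅ Z,  H_2 = 0.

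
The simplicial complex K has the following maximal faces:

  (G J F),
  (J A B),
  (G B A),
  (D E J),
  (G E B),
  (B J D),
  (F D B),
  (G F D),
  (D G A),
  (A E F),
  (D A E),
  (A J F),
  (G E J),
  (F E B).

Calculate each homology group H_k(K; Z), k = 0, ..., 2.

H_0 ≅ Z,  H_1 ≅ Z^2,  H_2 ≅ Z.

Order the vertices as A < B < D < E < F < G < J. Listing each simplex with vertices in this order, K has dimension 2 with simplices:

  0-simplices (7): A, B, D, E, F, G, J
  1-simplices (21): AB, AD, AE, AF, AG, AJ, BD, BE, BF, BG, BJ, DE, DF, DG, DJ, EF, EG, EJ, FG, FJ, GJ
  2-simplices (14): ABG, ABJ, ADE, ADG, AEF, AFJ, BDF, BDJ, BEF, BEG, DEJ, DFG, EGJ, FGJ

so the chain groups are C_0 ≅ Z^7, C_1 ≅ Z^21, C_2 ≅ Z^14.

∂_1: C_1 → C_0 sends each edge [p,q] (with p < q) to q − p.
As a 7×21 matrix over Z this has rank 6, with invariant factors (1,1,1,1,1,1).

The boundary map ∂_2: C_2 → C_1 sends each 2-simplex [p,q,r] to [q,r] − [p,r] + [p,q]. For instance
  ∂BEF = EF − BF + BE,
  ∂AEF = EF − AF + AE.
As a 21×14 matrix over Z this has rank 13, with invariant factors (1,1,1,1,1,1,1,1,1,1,1,1,1).

Now H_k = ker ∂_k / im ∂_{k+1}, so:

  H_0: rank C_0 − rank ∂_1 = 7 − 6 = 1, and the invariant factors of ∂_1 are all 1, so H_0 = Z.
  H_1: rank ker ∂_1 − rank ∂_2 = (21 − 6) − 13 = 2, and the invariant factors of ∂_2 are all 1, so H_1 = Z^2.
  H_2: rank ker ∂_2 − rank ∂_3 = (14 − 13) − 0 = 1, and there is no ∂_3, so H_2 = Z.

As a check, the Euler characteristic is 7 − 21 + 14 = 0, which agrees with 1 − 2 + 1 = 0.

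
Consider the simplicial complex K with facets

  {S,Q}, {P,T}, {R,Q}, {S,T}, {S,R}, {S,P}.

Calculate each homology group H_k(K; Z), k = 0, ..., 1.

H_0 = Z,  H_1 = Z^2.

Order the vertices as P < Q < R < S < T. Listing each simplex with vertices in this order, K has dimension 1 with simplices:

  0-simplices (5): P, Q, R, S, T
  1-simplices (6): PS, PT, QR, QS, RS, ST

Hence C_0 ≅ Z^5, C_1 ≅ Z^6.

Boundary ∂_1: C_1 → C_0 sends each edge [p,q] (with p < q) to q − p. For instance
  ∂QR = R − Q.
As a 5×6 matrix over Z this has rank 4, with invariant factors (1,1,1,1).

Now H_k = ker ∂_k / im ∂_{k+1}, so:

  H_0: rank C_0 − rank ∂_1 = 5 − 4 = 1, and the invariant factors of ∂_1 are all 1, so H_0 ≅ Z.
  H_1: rank ker ∂_1 − rank ∂_2 = (6 − 4) − 0 = 2, and there is no ∂_2, so H_1 ≅ Z^2.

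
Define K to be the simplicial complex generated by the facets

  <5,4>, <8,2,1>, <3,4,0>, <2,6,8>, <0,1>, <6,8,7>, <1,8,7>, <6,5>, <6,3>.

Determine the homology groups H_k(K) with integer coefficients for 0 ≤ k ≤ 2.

H_0 = Z,  H_1 = Z^2,  H_2 = 0.

Fix the vertex order 0 < 1 < 2 < 3 < 4 < 5 < 6 < 7 < 8 and write every simplex with vertices in increasing order. Then dim K = 2 and the simplices of K are:

  0-simplices (9): [0], [1], [2], [3], [4], [5], [6], [7], [8]
  1-simplices (15): [0,1], [0,3], [0,4], [1,2], [1,7], [1,8], [2,6], [2,8], [3,4], [3,6], [4,5], [5,6], [6,7], [6,8], [7,8]
  2-simplices (5): [0,3,4], [1,2,8], [1,7,8], [2,6,8], [6,7,8]

so the chain groups are C_0 ≅ Z^9, C_1 ≅ Z^15, C_2 ≅ Z^5.

Boundary ∂_1: C_1 → C_0 maps an edge to its endpoints' difference, ∂[p,q] = q − p. For instance
  ∂[1,2] = [2] − [1].
This gives a 9×15 integer matrix of rank 8; reducing to Smith normal form yields diagonal entries (1,1,1,1,1,1,1,1).

∂_2: C_2 → C_1 sends each 2-simplex [p,q,r] to [q,r] − [p,r] + [p,q]. For instance
  ∂[1,7,8] = [7,8] − [1,8] + [1,7],
  ∂[6,7,8] = [7,8] − [6,8] + [6,7].
The 15×5 boundary matrix has rank 5 and Smith normal form diag(1,1,1,1,1).

Computing H_k = (kernel of ∂_k) / (image of ∂_{k+1}):

  H_0: rank C_0 − rank ∂_1 = 9 − 8 = 1, and the invariant factors of ∂_1 are all 1, so H_0 = Z.
  H_1: rank ker ∂_1 − rank ∂_2 = (15 − 8) − 5 = 2, and the invariant factors of ∂_2 are all 1, so H_1 = Z^2.
  H_2: rank ker ∂_2 − rank ∂_3 = (5 − 5) − 0 = 0, and there is no ∂_3, so H_2 = 0.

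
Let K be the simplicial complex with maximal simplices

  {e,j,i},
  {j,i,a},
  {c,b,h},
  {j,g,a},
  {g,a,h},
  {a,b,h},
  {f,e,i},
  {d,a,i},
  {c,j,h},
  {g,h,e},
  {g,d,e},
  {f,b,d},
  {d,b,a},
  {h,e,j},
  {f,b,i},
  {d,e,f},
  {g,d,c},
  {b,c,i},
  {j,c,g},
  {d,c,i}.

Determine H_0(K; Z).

H_0 ≅ Z.

Order the vertices as a < b < c < d < e < f < g < h < i < j. Listing each simplex with vertices in this order, K has dimension 2 with simplices:

  0-simplices (10): a, b, c, d, e, f, g, h, i, j
  1-simplices (30): ab, ad, ag, ah, ai, aj, bc, bd, bf, bh, bi, cd, cg, ch, ci, cj, de, df, dg, di, ef, eg, eh, ei, ej, fi, gh, gj, hj, ij
  2-simplices (20): abd, abh, adi, agh, agj, aij, bch, bci, bdf, bfi, cdg, cdi, cgj, chj, def, deg, efi, egh, ehj, eij

Hence C_0 ≅ Z^10, C_1 ≅ Z^30, C_2 ≅ Z^20.

Boundary ∂_1: C_1 → C_0 is given by ∂[p,q] = [q] − [p]. For instance
  ∂di = i − d.
The 10×30 boundary matrix has rank 9 and Smith normal form diag(1,1,1,1,1,1,1,1,1).

The boundary map ∂_2: C_2 → C_1 maps a triangle to the signed sum of its edges. For instance
  ∂agj = gj − aj + ag,
  ∂egh = gh − eh + eg.
The 30×20 boundary matrix has rank 20 and Smith normal form diag(1,1,1,1,1,1,1,1,1,1,1,1,1,1,1,1,1,1,1,2).

Reading off H_k = ker ∂_k / im ∂_{k+1}:

  H_0: rank C_0 − rank ∂_1 = 10 − 9 = 1, and the invariant factors of ∂_1 are all 1, so H_0 = Z.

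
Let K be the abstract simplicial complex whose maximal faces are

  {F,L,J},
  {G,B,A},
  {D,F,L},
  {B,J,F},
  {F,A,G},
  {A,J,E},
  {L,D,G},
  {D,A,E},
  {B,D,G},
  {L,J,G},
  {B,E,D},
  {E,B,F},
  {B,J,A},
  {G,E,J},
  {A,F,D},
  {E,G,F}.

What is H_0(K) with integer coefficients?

Fix the vertex order A < B < D < E < F < G < J < L and write every simplex with vertices in increasing order. Then dim K = 2 and the simplices of K are:

  0-simplices (8): A, B, D, E, F, G, J, L
  1-simplices (24): AB, AD, AE, AF, AG, AJ, BD, BE, BF, BG, BJ, DE, DF, DG, DL, EF, EG, EJ, FG, FJ, FL, GJ, GL, JL
  2-simplices (16): ABG, ABJ, ADE, ADF, AEJ, AFG, BDE, BDG, BEF, BFJ, DFL, DGL, EFG, EGJ, FJL, GJL

Hence C_0 ≅ Z^8, C_1 ≅ Z^24, C_2 ≅ Z^16.

∂_1: C_1 → C_0 sends each edge [p,q] (with p < q) to q − p. For instance
  ∂GJ = J − G.
The resulting 8×24 matrix has rank 7, and its Smith normal form has invariant factors (1,1,1,1,1,1,1).

The boundary map ∂_2: C_2 → C_1 sends each 2-simplex [p,q,r] to [q,r] − [p,r] + [p,q]. For instance
  ∂BEF = EF − BF + BE,
  ∂EGJ = GJ − EJ + EG.
The 24×16 boundary matrix has rank 15 and Smith normal form diag(1,1,1,1,1,1,1,1,1,1,1,1,1,1,1).

From H_k ≅ ker(∂_k) / im(∂_{k+1}) we obtain:

  H_0: rank C_0 − rank ∂_1 = 8 − 7 = 1, and the invariant factors of ∂_1 are all 1, so H_0 ≅ Z.

H_0 ≅ Z.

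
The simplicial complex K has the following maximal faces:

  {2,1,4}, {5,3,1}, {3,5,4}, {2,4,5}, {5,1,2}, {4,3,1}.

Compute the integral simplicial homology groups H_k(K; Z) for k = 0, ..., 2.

H_0 = Z,  H_1 = 0,  H_2 = Z.

We work with the vertex ordering 1 < 2 < 3 < 4 < 5. The simplices of K, each written with vertices in increasing order, are:

  0-simplices (5): [1], [2], [3], [4], [5]
  1-simplices (9): [1,2], [1,3], [1,4], [1,5], [2,4], [2,5], [3,4], [3,5], [4,5]
  2-simplices (6): [1,2,4], [1,2,5], [1,3,4], [1,3,5], [2,4,5], [3,4,5]

Hence C_0 ≅ Z^5, C_1 ≅ Z^9, C_2 ≅ Z^6.

The boundary map ∂_1: C_1 → C_0 maps an edge to its endpoints' difference, ∂[p,q] = q − p.
This gives a 5×9 integer matrix of rank 4; reducing to Smith normal form yields diagonal entries (1,1,1,1).

∂_2: C_2 → C_1 acts by ∂[p,q,r] = [q,r] − [p,r] + [p,q]. For instance
  ∂[1,2,4] = [2,4] − [1,4] + [1,2],
  ∂[1,2,5] = [2,5] − [1,5] + [1,2].
The resulting 9×6 matrix has rank 5, and its Smith normal form has invariant factors (1,1,1,1,1).

From H_k ≅ ker(∂_k) / im(∂_{k+1}) we obtain:

  H_0: rank C_0 − rank ∂_1 = 5 − 4 = 1, and the invariant factors of ∂_1 are all 1, so H_0 = Z.
  H_1: rank ker ∂_1 − rank ∂_2 = (9 − 4) − 5 = 0, and the invariant factors of ∂_2 are all 1, so H_1 = 0.
  H_2: rank ker ∂_2 − rank ∂_3 = (6 − 5) − 0 = 1, and there is no ∂_3, so H_2 = Z.

(K is a triangulation of the 2-sphere S^2.)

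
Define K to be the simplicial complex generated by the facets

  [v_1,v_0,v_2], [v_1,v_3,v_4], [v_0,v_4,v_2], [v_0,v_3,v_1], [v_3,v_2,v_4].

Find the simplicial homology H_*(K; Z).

We work with the vertex ordering v_0 < v_1 < v_2 < v_3 < v_4. The simplices of K, each written with vertices in increasing order, are:

  0-simplices (5): [v_0], [v_1], [v_2], [v_3], [v_4]
  1-simplices (10): [v_0,v_1], [v_0,v_2], [v_0,v_3], [v_0,v_4], [v_1,v_2], [v_1,v_3], [v_1,v_4], [v_2,v_3], [v_2,v_4], [v_3,v_4]
  2-simplices (5): [v_0,v_1,v_2], [v_0,v_1,v_3], [v_0,v_2,v_4], [v_1,v_3,v_4], [v_2,v_3,v_4]

so the chain groups are C_0 ≅ Z^5, C_1 ≅ Z^10, C_2 ≅ Z^5.

Boundary ∂_1: C_1 → C_0 maps an edge to its endpoints' difference, ∂[p,q] = q − p.
This gives a 5×10 integer matrix of rank 4; reducing to Smith normal form yields diagonal entries (1,1,1,1).

Boundary ∂_2: C_2 → C_1 maps a triangle to the signed sum of its edges. For instance
  ∂[v_2,v_3,v_4] = [v_3,v_4] − [v_2,v_4] + [v_2,v_3],
  ∂[v_0,v_2,v_4] = [v_2,v_4] − [v_0,v_4] + [v_0,v_2].
As a 10×5 matrix over Z this has rank 5, with invariant factors (1,1,1,1,1).

Reading off H_k = ker ∂_k / im ∂_{k+1}:

  H_0: rank C_0 − rank ∂_1 = 5 − 4 = 1, and the invariant factors of ∂_1 are all 1, so H_0 ≅ Z.
  H_1: rank ker ∂_1 − rank ∂_2 = (10 − 4) − 5 = 1, and the invariant factors of ∂_2 are all 1, so H_1 ≅ Z.
  H_2: rank ker ∂_2 − rank ∂_3 = (5 − 5) − 0 = 0, and there is no ∂_3, so H_2 ≅ 0.

H_0 ≅ Z,  H_1 ≅ Z,  H_2 = 0.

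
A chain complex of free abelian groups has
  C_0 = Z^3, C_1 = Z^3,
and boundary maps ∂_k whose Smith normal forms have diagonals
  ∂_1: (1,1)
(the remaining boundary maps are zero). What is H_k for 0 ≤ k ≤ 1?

H_0: b_0 = 3 − 0 − 2 = 1; torsion from ∂_1 factors > 1: none. So H_0 = Z.
H_1: b_1 = 3 − 2 − 0 = 1; torsion from ∂_2 factors > 1: none. So H_1 = Z.

H_0 = Z,  H_1 = Z.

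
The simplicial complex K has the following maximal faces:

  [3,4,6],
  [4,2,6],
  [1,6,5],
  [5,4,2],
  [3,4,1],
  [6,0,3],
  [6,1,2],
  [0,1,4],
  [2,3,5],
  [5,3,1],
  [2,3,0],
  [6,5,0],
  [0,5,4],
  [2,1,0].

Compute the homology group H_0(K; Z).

Take the total order 0 < 1 < 2 < 3 < 4 < 5 < 6 on the vertex set. Then K (dimension 2) consists of the simplices:

  0-simplices (7): [0], [1], [2], [3], [4], [5], [6]
  1-simplices (21): [0,1], [0,2], [0,3], [0,4], [0,5], [0,6], [1,2], [1,3], [1,4], [1,5], [1,6], [2,3], [2,4], [2,5], [2,6], [3,4], [3,5], [3,6], [4,5], [4,6], [5,6]
  2-simplices (14): [0,1,2], [0,1,4], [0,2,3], [0,3,6], [0,4,5], [0,5,6], [1,2,6], [1,3,4], [1,3,5], [1,5,6], [2,3,5], [2,4,5], [2,4,6], [3,4,6]

so the chain groups are C_0 ≅ Z^7, C_1 ≅ Z^21, C_2 ≅ Z^14.

∂_1: C_1 → C_0 is given by ∂[p,q] = [q] − [p].
The 7×21 boundary matrix has rank 6 and Smith normal form diag(1,1,1,1,1,1).

∂_2: C_2 → C_1 maps a triangle to the signed sum of its edges. For instance
  ∂[3,4,6] = [4,6] − [3,6] + [3,4],
  ∂[0,1,4] = [1,4] − [0,4] + [0,1].
The resulting 21×14 matrix has rank 13, and its Smith normal form has invariant factors (1,1,1,1,1,1,1,1,1,1,1,1,1).

From H_k ≅ ker(∂_k) / im(∂_{k+1}) we obtain:

  H_0: rank C_0 − rank ∂_1 = 7 − 6 = 1, and the invariant factors of ∂_1 are all 1, so H_0 = Z.

H_0 = Z.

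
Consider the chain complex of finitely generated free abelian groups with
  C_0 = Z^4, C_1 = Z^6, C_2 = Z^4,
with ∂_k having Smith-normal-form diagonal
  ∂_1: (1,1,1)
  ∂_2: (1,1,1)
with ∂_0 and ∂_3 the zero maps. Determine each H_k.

H_0: b_0 = 4 − 0 − 3 = 1; torsion from ∂_1 factors > 1: none. So H_0 = Z.
H_1: b_1 = 6 − 3 − 3 = 0; torsion from ∂_2 factors > 1: none. So H_1 = 0.
H_2: b_2 = 4 − 3 − 0 = 1; torsion from ∂_3 factors > 1: none. So H_2 = Z.

H_0 = Z,  H_1 = 0,  H_2 = Z.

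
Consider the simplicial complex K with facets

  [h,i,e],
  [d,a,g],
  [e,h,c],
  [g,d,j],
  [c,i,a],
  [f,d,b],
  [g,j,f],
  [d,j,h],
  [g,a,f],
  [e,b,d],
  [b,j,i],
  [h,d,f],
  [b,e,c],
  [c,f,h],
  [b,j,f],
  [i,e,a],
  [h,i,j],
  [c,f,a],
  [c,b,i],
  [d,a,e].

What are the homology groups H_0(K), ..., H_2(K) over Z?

H_0 ≅ Z,  H_1 ≅ Z ⊕ Z/2,  H_2 = 0.

Fix the vertex order a < b < c < d < e < f < g < h < i < j and write every simplex with vertices in increasing order. Then dim K = 2 and the simplices of K are:

  0-simplices (10): a, b, c, d, e, f, g, h, i, j
  1-simplices (30): ac, ad, ae, af, ag, ai, bc, bd, be, bf, bi, bj, ce, cf, ch, ci, de, df, dg, dh, dj, eh, ei, fg, fh, fj, gj, hi, hj, ij
  2-simplices (20): acf, aci, ade, adg, aei, afg, bce, bci, bde, bdf, bfj, bij, ceh, cfh, dfh, dgj, dhj, ehi, fgj, hij

so the chain groups are C_0 ≅ Z^10, C_1 ≅ Z^30, C_2 ≅ Z^20.

Boundary ∂_1: C_1 → C_0 maps an edge to its endpoints' difference, ∂[p,q] = q − p. For instance
  ∂dh = h − d.
This gives a 10×30 integer matrix of rank 9; reducing to Smith normal form yields diagonal entries (1,1,1,1,1,1,1,1,1).

∂_2: C_2 → C_1 maps a triangle to the signed sum of its edges. For instance
  ∂aei = ei − ai + ae,
  ∂bfj = fj − bj + bf.
This gives a 30×20 integer matrix of rank 20; reducing to Smith normal form yields diagonal entries (1,1,1,1,1,1,1,1,1,1,1,1,1,1,1,1,1,1,1,2).

Now H_k = ker ∂_k / im ∂_{k+1}, so:

  H_0: rank C_0 − rank ∂_1 = 10 − 9 = 1, and the invariant factors of ∂_1 are all 1, so H_0 = Z.
  H_1: rank ker ∂_1 − rank ∂_2 = (30 − 9) − 20 = 1, and ∂_2 has invariant factor 2 > 1, so H_1 = Z ⊕ Z/2.
  H_2: rank ker ∂_2 − rank ∂_3 = (20 − 20) − 0 = 0, and there is no ∂_3, so H_2 = 0.

As a check, the Euler characteristic is 10 − 30 + 20 = 0, which agrees with 1 − 1 + 0 = 0.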